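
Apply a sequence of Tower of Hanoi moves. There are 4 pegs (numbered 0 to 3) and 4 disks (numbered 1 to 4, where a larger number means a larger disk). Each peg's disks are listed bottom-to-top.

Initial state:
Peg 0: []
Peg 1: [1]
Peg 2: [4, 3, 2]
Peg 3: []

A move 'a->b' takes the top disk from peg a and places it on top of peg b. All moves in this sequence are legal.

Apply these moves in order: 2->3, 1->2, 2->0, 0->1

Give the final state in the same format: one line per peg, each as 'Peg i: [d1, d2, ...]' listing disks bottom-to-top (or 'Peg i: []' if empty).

Answer: Peg 0: []
Peg 1: [1]
Peg 2: [4, 3]
Peg 3: [2]

Derivation:
After move 1 (2->3):
Peg 0: []
Peg 1: [1]
Peg 2: [4, 3]
Peg 3: [2]

After move 2 (1->2):
Peg 0: []
Peg 1: []
Peg 2: [4, 3, 1]
Peg 3: [2]

After move 3 (2->0):
Peg 0: [1]
Peg 1: []
Peg 2: [4, 3]
Peg 3: [2]

After move 4 (0->1):
Peg 0: []
Peg 1: [1]
Peg 2: [4, 3]
Peg 3: [2]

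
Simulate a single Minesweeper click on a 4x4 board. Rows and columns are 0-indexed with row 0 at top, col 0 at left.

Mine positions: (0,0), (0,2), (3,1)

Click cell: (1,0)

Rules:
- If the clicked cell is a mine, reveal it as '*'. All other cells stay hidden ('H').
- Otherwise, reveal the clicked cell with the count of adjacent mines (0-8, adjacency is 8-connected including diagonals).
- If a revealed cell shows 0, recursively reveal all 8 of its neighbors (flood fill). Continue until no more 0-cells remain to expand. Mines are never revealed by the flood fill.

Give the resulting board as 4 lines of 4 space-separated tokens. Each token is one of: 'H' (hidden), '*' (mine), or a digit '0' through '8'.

H H H H
1 H H H
H H H H
H H H H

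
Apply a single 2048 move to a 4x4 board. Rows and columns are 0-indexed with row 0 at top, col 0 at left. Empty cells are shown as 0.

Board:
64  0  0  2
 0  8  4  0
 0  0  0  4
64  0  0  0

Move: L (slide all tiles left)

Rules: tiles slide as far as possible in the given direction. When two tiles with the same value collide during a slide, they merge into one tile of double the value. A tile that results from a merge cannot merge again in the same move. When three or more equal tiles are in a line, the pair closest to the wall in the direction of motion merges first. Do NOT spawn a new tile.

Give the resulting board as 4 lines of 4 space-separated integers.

Slide left:
row 0: [64, 0, 0, 2] -> [64, 2, 0, 0]
row 1: [0, 8, 4, 0] -> [8, 4, 0, 0]
row 2: [0, 0, 0, 4] -> [4, 0, 0, 0]
row 3: [64, 0, 0, 0] -> [64, 0, 0, 0]

Answer: 64  2  0  0
 8  4  0  0
 4  0  0  0
64  0  0  0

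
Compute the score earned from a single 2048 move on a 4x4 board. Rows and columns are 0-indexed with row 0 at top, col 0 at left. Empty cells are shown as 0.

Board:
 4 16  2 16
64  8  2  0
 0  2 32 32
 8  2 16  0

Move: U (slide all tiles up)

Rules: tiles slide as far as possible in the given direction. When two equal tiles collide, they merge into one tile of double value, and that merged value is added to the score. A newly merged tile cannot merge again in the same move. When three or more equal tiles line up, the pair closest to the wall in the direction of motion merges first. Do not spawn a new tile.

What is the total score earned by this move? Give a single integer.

Answer: 8

Derivation:
Slide up:
col 0: [4, 64, 0, 8] -> [4, 64, 8, 0]  score +0 (running 0)
col 1: [16, 8, 2, 2] -> [16, 8, 4, 0]  score +4 (running 4)
col 2: [2, 2, 32, 16] -> [4, 32, 16, 0]  score +4 (running 8)
col 3: [16, 0, 32, 0] -> [16, 32, 0, 0]  score +0 (running 8)
Board after move:
 4 16  4 16
64  8 32 32
 8  4 16  0
 0  0  0  0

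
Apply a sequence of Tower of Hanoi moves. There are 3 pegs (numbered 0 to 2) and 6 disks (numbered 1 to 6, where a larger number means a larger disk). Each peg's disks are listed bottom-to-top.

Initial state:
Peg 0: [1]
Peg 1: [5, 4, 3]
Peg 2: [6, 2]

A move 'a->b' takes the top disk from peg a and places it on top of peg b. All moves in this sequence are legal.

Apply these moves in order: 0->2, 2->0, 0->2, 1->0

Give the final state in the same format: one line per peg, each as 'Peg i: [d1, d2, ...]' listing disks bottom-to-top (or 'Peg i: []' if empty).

Answer: Peg 0: [3]
Peg 1: [5, 4]
Peg 2: [6, 2, 1]

Derivation:
After move 1 (0->2):
Peg 0: []
Peg 1: [5, 4, 3]
Peg 2: [6, 2, 1]

After move 2 (2->0):
Peg 0: [1]
Peg 1: [5, 4, 3]
Peg 2: [6, 2]

After move 3 (0->2):
Peg 0: []
Peg 1: [5, 4, 3]
Peg 2: [6, 2, 1]

After move 4 (1->0):
Peg 0: [3]
Peg 1: [5, 4]
Peg 2: [6, 2, 1]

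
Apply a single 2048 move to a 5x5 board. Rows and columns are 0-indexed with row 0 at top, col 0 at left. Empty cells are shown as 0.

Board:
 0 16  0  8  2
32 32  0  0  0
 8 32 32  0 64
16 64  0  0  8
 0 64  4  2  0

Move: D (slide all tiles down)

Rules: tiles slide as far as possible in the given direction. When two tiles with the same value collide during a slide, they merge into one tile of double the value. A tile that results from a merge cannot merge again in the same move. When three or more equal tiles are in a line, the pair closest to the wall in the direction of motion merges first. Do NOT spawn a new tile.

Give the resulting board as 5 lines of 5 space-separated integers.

Slide down:
col 0: [0, 32, 8, 16, 0] -> [0, 0, 32, 8, 16]
col 1: [16, 32, 32, 64, 64] -> [0, 0, 16, 64, 128]
col 2: [0, 0, 32, 0, 4] -> [0, 0, 0, 32, 4]
col 3: [8, 0, 0, 0, 2] -> [0, 0, 0, 8, 2]
col 4: [2, 0, 64, 8, 0] -> [0, 0, 2, 64, 8]

Answer:   0   0   0   0   0
  0   0   0   0   0
 32  16   0   0   2
  8  64  32   8  64
 16 128   4   2   8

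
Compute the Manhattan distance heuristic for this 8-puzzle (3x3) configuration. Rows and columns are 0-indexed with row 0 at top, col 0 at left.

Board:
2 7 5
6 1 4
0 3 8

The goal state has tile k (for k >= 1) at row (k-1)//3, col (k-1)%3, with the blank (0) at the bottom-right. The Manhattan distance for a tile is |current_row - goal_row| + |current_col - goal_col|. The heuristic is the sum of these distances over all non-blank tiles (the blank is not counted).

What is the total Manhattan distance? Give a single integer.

Tile 2: (0,0)->(0,1) = 1
Tile 7: (0,1)->(2,0) = 3
Tile 5: (0,2)->(1,1) = 2
Tile 6: (1,0)->(1,2) = 2
Tile 1: (1,1)->(0,0) = 2
Tile 4: (1,2)->(1,0) = 2
Tile 3: (2,1)->(0,2) = 3
Tile 8: (2,2)->(2,1) = 1
Sum: 1 + 3 + 2 + 2 + 2 + 2 + 3 + 1 = 16

Answer: 16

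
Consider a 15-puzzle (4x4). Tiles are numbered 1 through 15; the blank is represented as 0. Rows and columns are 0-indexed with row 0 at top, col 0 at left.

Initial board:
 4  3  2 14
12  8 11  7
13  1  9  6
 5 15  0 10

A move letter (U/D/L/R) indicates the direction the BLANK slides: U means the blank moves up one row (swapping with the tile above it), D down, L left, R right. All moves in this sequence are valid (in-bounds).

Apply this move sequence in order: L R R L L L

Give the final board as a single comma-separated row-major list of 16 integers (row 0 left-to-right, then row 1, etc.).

After move 1 (L):
 4  3  2 14
12  8 11  7
13  1  9  6
 5  0 15 10

After move 2 (R):
 4  3  2 14
12  8 11  7
13  1  9  6
 5 15  0 10

After move 3 (R):
 4  3  2 14
12  8 11  7
13  1  9  6
 5 15 10  0

After move 4 (L):
 4  3  2 14
12  8 11  7
13  1  9  6
 5 15  0 10

After move 5 (L):
 4  3  2 14
12  8 11  7
13  1  9  6
 5  0 15 10

After move 6 (L):
 4  3  2 14
12  8 11  7
13  1  9  6
 0  5 15 10

Answer: 4, 3, 2, 14, 12, 8, 11, 7, 13, 1, 9, 6, 0, 5, 15, 10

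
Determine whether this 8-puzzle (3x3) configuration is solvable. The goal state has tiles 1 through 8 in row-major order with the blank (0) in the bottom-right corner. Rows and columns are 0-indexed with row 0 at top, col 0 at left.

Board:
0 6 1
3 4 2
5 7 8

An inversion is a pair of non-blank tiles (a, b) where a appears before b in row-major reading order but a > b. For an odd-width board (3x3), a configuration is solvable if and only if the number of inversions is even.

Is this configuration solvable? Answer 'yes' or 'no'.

Answer: no

Derivation:
Inversions (pairs i<j in row-major order where tile[i] > tile[j] > 0): 7
7 is odd, so the puzzle is not solvable.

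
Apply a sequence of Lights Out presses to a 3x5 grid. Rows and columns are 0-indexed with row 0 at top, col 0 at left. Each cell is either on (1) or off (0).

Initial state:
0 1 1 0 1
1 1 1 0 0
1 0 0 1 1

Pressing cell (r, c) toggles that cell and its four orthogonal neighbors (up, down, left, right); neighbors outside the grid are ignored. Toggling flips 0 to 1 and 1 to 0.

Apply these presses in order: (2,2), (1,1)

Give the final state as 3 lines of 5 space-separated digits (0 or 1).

After press 1 at (2,2):
0 1 1 0 1
1 1 0 0 0
1 1 1 0 1

After press 2 at (1,1):
0 0 1 0 1
0 0 1 0 0
1 0 1 0 1

Answer: 0 0 1 0 1
0 0 1 0 0
1 0 1 0 1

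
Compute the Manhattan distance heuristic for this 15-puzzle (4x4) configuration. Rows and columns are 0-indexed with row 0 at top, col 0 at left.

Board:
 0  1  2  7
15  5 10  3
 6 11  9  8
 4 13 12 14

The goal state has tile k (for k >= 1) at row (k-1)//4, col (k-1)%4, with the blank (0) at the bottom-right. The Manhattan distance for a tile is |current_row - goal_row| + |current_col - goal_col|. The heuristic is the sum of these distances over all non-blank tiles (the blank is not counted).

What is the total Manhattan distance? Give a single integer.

Answer: 30

Derivation:
Tile 1: at (0,1), goal (0,0), distance |0-0|+|1-0| = 1
Tile 2: at (0,2), goal (0,1), distance |0-0|+|2-1| = 1
Tile 7: at (0,3), goal (1,2), distance |0-1|+|3-2| = 2
Tile 15: at (1,0), goal (3,2), distance |1-3|+|0-2| = 4
Tile 5: at (1,1), goal (1,0), distance |1-1|+|1-0| = 1
Tile 10: at (1,2), goal (2,1), distance |1-2|+|2-1| = 2
Tile 3: at (1,3), goal (0,2), distance |1-0|+|3-2| = 2
Tile 6: at (2,0), goal (1,1), distance |2-1|+|0-1| = 2
Tile 11: at (2,1), goal (2,2), distance |2-2|+|1-2| = 1
Tile 9: at (2,2), goal (2,0), distance |2-2|+|2-0| = 2
Tile 8: at (2,3), goal (1,3), distance |2-1|+|3-3| = 1
Tile 4: at (3,0), goal (0,3), distance |3-0|+|0-3| = 6
Tile 13: at (3,1), goal (3,0), distance |3-3|+|1-0| = 1
Tile 12: at (3,2), goal (2,3), distance |3-2|+|2-3| = 2
Tile 14: at (3,3), goal (3,1), distance |3-3|+|3-1| = 2
Sum: 1 + 1 + 2 + 4 + 1 + 2 + 2 + 2 + 1 + 2 + 1 + 6 + 1 + 2 + 2 = 30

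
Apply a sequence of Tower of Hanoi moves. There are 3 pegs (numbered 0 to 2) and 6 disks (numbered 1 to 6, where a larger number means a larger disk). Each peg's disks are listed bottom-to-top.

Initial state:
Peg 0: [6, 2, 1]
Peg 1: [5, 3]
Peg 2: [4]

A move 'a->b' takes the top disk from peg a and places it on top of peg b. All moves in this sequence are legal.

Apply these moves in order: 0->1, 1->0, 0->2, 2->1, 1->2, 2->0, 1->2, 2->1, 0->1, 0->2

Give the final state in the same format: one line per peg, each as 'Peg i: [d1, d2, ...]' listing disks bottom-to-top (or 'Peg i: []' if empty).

Answer: Peg 0: [6]
Peg 1: [5, 3, 1]
Peg 2: [4, 2]

Derivation:
After move 1 (0->1):
Peg 0: [6, 2]
Peg 1: [5, 3, 1]
Peg 2: [4]

After move 2 (1->0):
Peg 0: [6, 2, 1]
Peg 1: [5, 3]
Peg 2: [4]

After move 3 (0->2):
Peg 0: [6, 2]
Peg 1: [5, 3]
Peg 2: [4, 1]

After move 4 (2->1):
Peg 0: [6, 2]
Peg 1: [5, 3, 1]
Peg 2: [4]

After move 5 (1->2):
Peg 0: [6, 2]
Peg 1: [5, 3]
Peg 2: [4, 1]

After move 6 (2->0):
Peg 0: [6, 2, 1]
Peg 1: [5, 3]
Peg 2: [4]

After move 7 (1->2):
Peg 0: [6, 2, 1]
Peg 1: [5]
Peg 2: [4, 3]

After move 8 (2->1):
Peg 0: [6, 2, 1]
Peg 1: [5, 3]
Peg 2: [4]

After move 9 (0->1):
Peg 0: [6, 2]
Peg 1: [5, 3, 1]
Peg 2: [4]

After move 10 (0->2):
Peg 0: [6]
Peg 1: [5, 3, 1]
Peg 2: [4, 2]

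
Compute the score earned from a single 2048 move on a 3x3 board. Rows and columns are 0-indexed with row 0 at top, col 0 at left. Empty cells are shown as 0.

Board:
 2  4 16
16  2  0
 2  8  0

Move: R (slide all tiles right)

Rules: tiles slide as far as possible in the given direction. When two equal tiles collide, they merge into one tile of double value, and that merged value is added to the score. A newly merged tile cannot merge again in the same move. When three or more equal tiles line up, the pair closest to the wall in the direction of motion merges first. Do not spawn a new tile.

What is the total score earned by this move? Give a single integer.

Slide right:
row 0: [2, 4, 16] -> [2, 4, 16]  score +0 (running 0)
row 1: [16, 2, 0] -> [0, 16, 2]  score +0 (running 0)
row 2: [2, 8, 0] -> [0, 2, 8]  score +0 (running 0)
Board after move:
 2  4 16
 0 16  2
 0  2  8

Answer: 0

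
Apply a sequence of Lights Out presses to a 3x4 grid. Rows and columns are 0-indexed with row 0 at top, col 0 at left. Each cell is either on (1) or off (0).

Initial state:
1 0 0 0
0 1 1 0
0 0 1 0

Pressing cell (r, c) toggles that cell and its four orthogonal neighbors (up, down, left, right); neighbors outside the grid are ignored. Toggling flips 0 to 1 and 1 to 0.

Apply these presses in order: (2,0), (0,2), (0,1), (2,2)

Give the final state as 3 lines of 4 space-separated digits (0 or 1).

After press 1 at (2,0):
1 0 0 0
1 1 1 0
1 1 1 0

After press 2 at (0,2):
1 1 1 1
1 1 0 0
1 1 1 0

After press 3 at (0,1):
0 0 0 1
1 0 0 0
1 1 1 0

After press 4 at (2,2):
0 0 0 1
1 0 1 0
1 0 0 1

Answer: 0 0 0 1
1 0 1 0
1 0 0 1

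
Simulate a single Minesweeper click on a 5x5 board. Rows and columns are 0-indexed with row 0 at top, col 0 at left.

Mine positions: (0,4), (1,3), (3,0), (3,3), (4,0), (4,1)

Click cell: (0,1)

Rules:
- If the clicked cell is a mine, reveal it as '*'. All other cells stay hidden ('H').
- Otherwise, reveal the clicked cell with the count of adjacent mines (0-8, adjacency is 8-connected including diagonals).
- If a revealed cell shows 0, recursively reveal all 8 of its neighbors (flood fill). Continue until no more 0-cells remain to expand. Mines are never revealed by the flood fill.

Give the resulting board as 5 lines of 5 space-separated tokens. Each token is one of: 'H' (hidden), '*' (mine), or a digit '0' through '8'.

0 0 1 H H
0 0 1 H H
1 1 2 H H
H H H H H
H H H H H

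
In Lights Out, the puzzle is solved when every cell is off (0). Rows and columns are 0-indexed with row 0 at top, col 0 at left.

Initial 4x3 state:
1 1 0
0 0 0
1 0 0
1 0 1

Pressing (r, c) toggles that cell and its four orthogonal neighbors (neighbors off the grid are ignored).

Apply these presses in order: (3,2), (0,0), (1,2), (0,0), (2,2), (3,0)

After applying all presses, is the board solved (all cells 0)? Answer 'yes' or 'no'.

After press 1 at (3,2):
1 1 0
0 0 0
1 0 1
1 1 0

After press 2 at (0,0):
0 0 0
1 0 0
1 0 1
1 1 0

After press 3 at (1,2):
0 0 1
1 1 1
1 0 0
1 1 0

After press 4 at (0,0):
1 1 1
0 1 1
1 0 0
1 1 0

After press 5 at (2,2):
1 1 1
0 1 0
1 1 1
1 1 1

After press 6 at (3,0):
1 1 1
0 1 0
0 1 1
0 0 1

Lights still on: 7

Answer: no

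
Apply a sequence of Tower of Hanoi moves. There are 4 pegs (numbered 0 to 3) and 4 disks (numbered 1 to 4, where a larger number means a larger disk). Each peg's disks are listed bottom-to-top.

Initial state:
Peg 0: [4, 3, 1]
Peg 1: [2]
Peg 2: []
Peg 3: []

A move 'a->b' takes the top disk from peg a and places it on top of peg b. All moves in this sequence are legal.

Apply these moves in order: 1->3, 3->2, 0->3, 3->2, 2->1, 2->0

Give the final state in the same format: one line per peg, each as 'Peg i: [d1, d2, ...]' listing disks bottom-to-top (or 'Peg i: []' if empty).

After move 1 (1->3):
Peg 0: [4, 3, 1]
Peg 1: []
Peg 2: []
Peg 3: [2]

After move 2 (3->2):
Peg 0: [4, 3, 1]
Peg 1: []
Peg 2: [2]
Peg 3: []

After move 3 (0->3):
Peg 0: [4, 3]
Peg 1: []
Peg 2: [2]
Peg 3: [1]

After move 4 (3->2):
Peg 0: [4, 3]
Peg 1: []
Peg 2: [2, 1]
Peg 3: []

After move 5 (2->1):
Peg 0: [4, 3]
Peg 1: [1]
Peg 2: [2]
Peg 3: []

After move 6 (2->0):
Peg 0: [4, 3, 2]
Peg 1: [1]
Peg 2: []
Peg 3: []

Answer: Peg 0: [4, 3, 2]
Peg 1: [1]
Peg 2: []
Peg 3: []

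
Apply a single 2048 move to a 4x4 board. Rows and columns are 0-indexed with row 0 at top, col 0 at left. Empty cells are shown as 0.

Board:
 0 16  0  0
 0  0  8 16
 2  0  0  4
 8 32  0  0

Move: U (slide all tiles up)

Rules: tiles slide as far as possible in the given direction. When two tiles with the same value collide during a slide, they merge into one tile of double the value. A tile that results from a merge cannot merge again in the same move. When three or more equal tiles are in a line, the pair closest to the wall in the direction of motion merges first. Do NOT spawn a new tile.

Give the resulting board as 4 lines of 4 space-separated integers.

Answer:  2 16  8 16
 8 32  0  4
 0  0  0  0
 0  0  0  0

Derivation:
Slide up:
col 0: [0, 0, 2, 8] -> [2, 8, 0, 0]
col 1: [16, 0, 0, 32] -> [16, 32, 0, 0]
col 2: [0, 8, 0, 0] -> [8, 0, 0, 0]
col 3: [0, 16, 4, 0] -> [16, 4, 0, 0]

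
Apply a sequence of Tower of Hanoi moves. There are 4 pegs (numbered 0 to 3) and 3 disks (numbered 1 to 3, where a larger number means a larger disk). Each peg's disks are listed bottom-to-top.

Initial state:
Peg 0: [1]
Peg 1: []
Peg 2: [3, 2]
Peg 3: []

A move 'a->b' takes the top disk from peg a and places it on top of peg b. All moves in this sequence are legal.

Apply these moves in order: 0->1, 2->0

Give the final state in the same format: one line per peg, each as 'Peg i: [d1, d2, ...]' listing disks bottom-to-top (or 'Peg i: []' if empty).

After move 1 (0->1):
Peg 0: []
Peg 1: [1]
Peg 2: [3, 2]
Peg 3: []

After move 2 (2->0):
Peg 0: [2]
Peg 1: [1]
Peg 2: [3]
Peg 3: []

Answer: Peg 0: [2]
Peg 1: [1]
Peg 2: [3]
Peg 3: []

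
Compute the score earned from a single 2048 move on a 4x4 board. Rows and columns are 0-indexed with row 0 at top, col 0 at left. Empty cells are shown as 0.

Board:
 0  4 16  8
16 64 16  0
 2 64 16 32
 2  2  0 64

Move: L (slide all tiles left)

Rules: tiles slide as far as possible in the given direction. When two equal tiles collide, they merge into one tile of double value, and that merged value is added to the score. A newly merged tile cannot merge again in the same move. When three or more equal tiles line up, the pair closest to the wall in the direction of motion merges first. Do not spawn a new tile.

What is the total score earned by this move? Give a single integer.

Slide left:
row 0: [0, 4, 16, 8] -> [4, 16, 8, 0]  score +0 (running 0)
row 1: [16, 64, 16, 0] -> [16, 64, 16, 0]  score +0 (running 0)
row 2: [2, 64, 16, 32] -> [2, 64, 16, 32]  score +0 (running 0)
row 3: [2, 2, 0, 64] -> [4, 64, 0, 0]  score +4 (running 4)
Board after move:
 4 16  8  0
16 64 16  0
 2 64 16 32
 4 64  0  0

Answer: 4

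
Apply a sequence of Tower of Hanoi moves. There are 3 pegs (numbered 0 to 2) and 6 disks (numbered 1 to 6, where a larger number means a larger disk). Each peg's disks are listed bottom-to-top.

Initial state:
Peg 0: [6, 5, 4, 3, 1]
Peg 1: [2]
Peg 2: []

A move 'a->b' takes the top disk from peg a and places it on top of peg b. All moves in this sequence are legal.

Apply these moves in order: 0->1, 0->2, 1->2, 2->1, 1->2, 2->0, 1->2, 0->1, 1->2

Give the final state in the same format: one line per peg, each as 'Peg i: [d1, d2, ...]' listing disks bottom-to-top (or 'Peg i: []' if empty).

After move 1 (0->1):
Peg 0: [6, 5, 4, 3]
Peg 1: [2, 1]
Peg 2: []

After move 2 (0->2):
Peg 0: [6, 5, 4]
Peg 1: [2, 1]
Peg 2: [3]

After move 3 (1->2):
Peg 0: [6, 5, 4]
Peg 1: [2]
Peg 2: [3, 1]

After move 4 (2->1):
Peg 0: [6, 5, 4]
Peg 1: [2, 1]
Peg 2: [3]

After move 5 (1->2):
Peg 0: [6, 5, 4]
Peg 1: [2]
Peg 2: [3, 1]

After move 6 (2->0):
Peg 0: [6, 5, 4, 1]
Peg 1: [2]
Peg 2: [3]

After move 7 (1->2):
Peg 0: [6, 5, 4, 1]
Peg 1: []
Peg 2: [3, 2]

After move 8 (0->1):
Peg 0: [6, 5, 4]
Peg 1: [1]
Peg 2: [3, 2]

After move 9 (1->2):
Peg 0: [6, 5, 4]
Peg 1: []
Peg 2: [3, 2, 1]

Answer: Peg 0: [6, 5, 4]
Peg 1: []
Peg 2: [3, 2, 1]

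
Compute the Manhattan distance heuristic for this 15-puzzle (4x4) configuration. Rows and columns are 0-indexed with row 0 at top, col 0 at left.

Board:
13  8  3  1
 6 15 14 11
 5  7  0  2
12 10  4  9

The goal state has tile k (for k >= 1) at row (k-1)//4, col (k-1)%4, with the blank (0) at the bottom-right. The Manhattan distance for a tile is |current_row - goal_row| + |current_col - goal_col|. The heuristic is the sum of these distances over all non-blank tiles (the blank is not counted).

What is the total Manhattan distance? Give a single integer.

Tile 13: at (0,0), goal (3,0), distance |0-3|+|0-0| = 3
Tile 8: at (0,1), goal (1,3), distance |0-1|+|1-3| = 3
Tile 3: at (0,2), goal (0,2), distance |0-0|+|2-2| = 0
Tile 1: at (0,3), goal (0,0), distance |0-0|+|3-0| = 3
Tile 6: at (1,0), goal (1,1), distance |1-1|+|0-1| = 1
Tile 15: at (1,1), goal (3,2), distance |1-3|+|1-2| = 3
Tile 14: at (1,2), goal (3,1), distance |1-3|+|2-1| = 3
Tile 11: at (1,3), goal (2,2), distance |1-2|+|3-2| = 2
Tile 5: at (2,0), goal (1,0), distance |2-1|+|0-0| = 1
Tile 7: at (2,1), goal (1,2), distance |2-1|+|1-2| = 2
Tile 2: at (2,3), goal (0,1), distance |2-0|+|3-1| = 4
Tile 12: at (3,0), goal (2,3), distance |3-2|+|0-3| = 4
Tile 10: at (3,1), goal (2,1), distance |3-2|+|1-1| = 1
Tile 4: at (3,2), goal (0,3), distance |3-0|+|2-3| = 4
Tile 9: at (3,3), goal (2,0), distance |3-2|+|3-0| = 4
Sum: 3 + 3 + 0 + 3 + 1 + 3 + 3 + 2 + 1 + 2 + 4 + 4 + 1 + 4 + 4 = 38

Answer: 38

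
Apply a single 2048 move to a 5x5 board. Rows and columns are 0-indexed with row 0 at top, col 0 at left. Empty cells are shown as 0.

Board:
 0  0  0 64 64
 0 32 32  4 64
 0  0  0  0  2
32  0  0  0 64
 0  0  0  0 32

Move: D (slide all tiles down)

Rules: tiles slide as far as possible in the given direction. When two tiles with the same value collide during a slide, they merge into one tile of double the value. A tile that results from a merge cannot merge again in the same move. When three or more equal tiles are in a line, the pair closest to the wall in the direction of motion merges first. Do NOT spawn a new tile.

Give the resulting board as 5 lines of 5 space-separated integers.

Slide down:
col 0: [0, 0, 0, 32, 0] -> [0, 0, 0, 0, 32]
col 1: [0, 32, 0, 0, 0] -> [0, 0, 0, 0, 32]
col 2: [0, 32, 0, 0, 0] -> [0, 0, 0, 0, 32]
col 3: [64, 4, 0, 0, 0] -> [0, 0, 0, 64, 4]
col 4: [64, 64, 2, 64, 32] -> [0, 128, 2, 64, 32]

Answer:   0   0   0   0   0
  0   0   0   0 128
  0   0   0   0   2
  0   0   0  64  64
 32  32  32   4  32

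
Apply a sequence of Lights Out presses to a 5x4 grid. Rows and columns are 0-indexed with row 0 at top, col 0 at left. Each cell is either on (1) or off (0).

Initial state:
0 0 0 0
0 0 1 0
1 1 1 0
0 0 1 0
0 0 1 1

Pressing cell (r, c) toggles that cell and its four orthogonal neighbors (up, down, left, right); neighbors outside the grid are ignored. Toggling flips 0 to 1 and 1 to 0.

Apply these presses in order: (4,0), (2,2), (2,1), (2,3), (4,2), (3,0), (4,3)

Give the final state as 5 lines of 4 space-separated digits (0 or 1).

After press 1 at (4,0):
0 0 0 0
0 0 1 0
1 1 1 0
1 0 1 0
1 1 1 1

After press 2 at (2,2):
0 0 0 0
0 0 0 0
1 0 0 1
1 0 0 0
1 1 1 1

After press 3 at (2,1):
0 0 0 0
0 1 0 0
0 1 1 1
1 1 0 0
1 1 1 1

After press 4 at (2,3):
0 0 0 0
0 1 0 1
0 1 0 0
1 1 0 1
1 1 1 1

After press 5 at (4,2):
0 0 0 0
0 1 0 1
0 1 0 0
1 1 1 1
1 0 0 0

After press 6 at (3,0):
0 0 0 0
0 1 0 1
1 1 0 0
0 0 1 1
0 0 0 0

After press 7 at (4,3):
0 0 0 0
0 1 0 1
1 1 0 0
0 0 1 0
0 0 1 1

Answer: 0 0 0 0
0 1 0 1
1 1 0 0
0 0 1 0
0 0 1 1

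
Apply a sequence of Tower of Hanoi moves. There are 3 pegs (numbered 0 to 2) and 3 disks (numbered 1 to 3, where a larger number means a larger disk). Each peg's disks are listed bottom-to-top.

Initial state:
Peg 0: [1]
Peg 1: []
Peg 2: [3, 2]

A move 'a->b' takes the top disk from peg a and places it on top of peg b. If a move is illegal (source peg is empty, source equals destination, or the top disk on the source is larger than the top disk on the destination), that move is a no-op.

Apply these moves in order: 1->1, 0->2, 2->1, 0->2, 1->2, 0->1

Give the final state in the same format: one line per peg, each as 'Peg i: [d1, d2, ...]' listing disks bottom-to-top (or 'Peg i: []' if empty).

After move 1 (1->1):
Peg 0: [1]
Peg 1: []
Peg 2: [3, 2]

After move 2 (0->2):
Peg 0: []
Peg 1: []
Peg 2: [3, 2, 1]

After move 3 (2->1):
Peg 0: []
Peg 1: [1]
Peg 2: [3, 2]

After move 4 (0->2):
Peg 0: []
Peg 1: [1]
Peg 2: [3, 2]

After move 5 (1->2):
Peg 0: []
Peg 1: []
Peg 2: [3, 2, 1]

After move 6 (0->1):
Peg 0: []
Peg 1: []
Peg 2: [3, 2, 1]

Answer: Peg 0: []
Peg 1: []
Peg 2: [3, 2, 1]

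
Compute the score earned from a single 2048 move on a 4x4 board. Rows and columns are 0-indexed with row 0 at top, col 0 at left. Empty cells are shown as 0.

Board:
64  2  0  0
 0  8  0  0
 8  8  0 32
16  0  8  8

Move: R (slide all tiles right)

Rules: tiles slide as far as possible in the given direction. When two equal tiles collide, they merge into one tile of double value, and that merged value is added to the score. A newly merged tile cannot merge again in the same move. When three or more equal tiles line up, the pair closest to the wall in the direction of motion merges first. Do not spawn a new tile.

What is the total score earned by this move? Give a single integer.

Answer: 32

Derivation:
Slide right:
row 0: [64, 2, 0, 0] -> [0, 0, 64, 2]  score +0 (running 0)
row 1: [0, 8, 0, 0] -> [0, 0, 0, 8]  score +0 (running 0)
row 2: [8, 8, 0, 32] -> [0, 0, 16, 32]  score +16 (running 16)
row 3: [16, 0, 8, 8] -> [0, 0, 16, 16]  score +16 (running 32)
Board after move:
 0  0 64  2
 0  0  0  8
 0  0 16 32
 0  0 16 16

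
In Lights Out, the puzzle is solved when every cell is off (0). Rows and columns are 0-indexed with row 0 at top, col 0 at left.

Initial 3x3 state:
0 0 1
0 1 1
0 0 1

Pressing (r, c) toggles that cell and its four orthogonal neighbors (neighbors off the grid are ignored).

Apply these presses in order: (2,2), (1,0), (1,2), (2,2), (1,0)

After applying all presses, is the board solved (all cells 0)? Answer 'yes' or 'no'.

Answer: yes

Derivation:
After press 1 at (2,2):
0 0 1
0 1 0
0 1 0

After press 2 at (1,0):
1 0 1
1 0 0
1 1 0

After press 3 at (1,2):
1 0 0
1 1 1
1 1 1

After press 4 at (2,2):
1 0 0
1 1 0
1 0 0

After press 5 at (1,0):
0 0 0
0 0 0
0 0 0

Lights still on: 0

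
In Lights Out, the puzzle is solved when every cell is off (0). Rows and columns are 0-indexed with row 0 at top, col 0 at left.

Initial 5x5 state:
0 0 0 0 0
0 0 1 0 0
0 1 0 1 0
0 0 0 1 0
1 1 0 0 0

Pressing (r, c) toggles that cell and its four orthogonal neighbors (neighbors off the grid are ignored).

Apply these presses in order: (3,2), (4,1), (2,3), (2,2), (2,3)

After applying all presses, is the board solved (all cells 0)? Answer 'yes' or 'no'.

After press 1 at (3,2):
0 0 0 0 0
0 0 1 0 0
0 1 1 1 0
0 1 1 0 0
1 1 1 0 0

After press 2 at (4,1):
0 0 0 0 0
0 0 1 0 0
0 1 1 1 0
0 0 1 0 0
0 0 0 0 0

After press 3 at (2,3):
0 0 0 0 0
0 0 1 1 0
0 1 0 0 1
0 0 1 1 0
0 0 0 0 0

After press 4 at (2,2):
0 0 0 0 0
0 0 0 1 0
0 0 1 1 1
0 0 0 1 0
0 0 0 0 0

After press 5 at (2,3):
0 0 0 0 0
0 0 0 0 0
0 0 0 0 0
0 0 0 0 0
0 0 0 0 0

Lights still on: 0

Answer: yes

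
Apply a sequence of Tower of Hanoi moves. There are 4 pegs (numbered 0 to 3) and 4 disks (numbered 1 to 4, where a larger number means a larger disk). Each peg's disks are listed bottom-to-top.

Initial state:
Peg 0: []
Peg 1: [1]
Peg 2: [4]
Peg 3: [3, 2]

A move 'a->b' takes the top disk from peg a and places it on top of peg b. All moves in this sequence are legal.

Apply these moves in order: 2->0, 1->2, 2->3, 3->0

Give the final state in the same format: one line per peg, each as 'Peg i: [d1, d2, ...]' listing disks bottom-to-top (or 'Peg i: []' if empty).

Answer: Peg 0: [4, 1]
Peg 1: []
Peg 2: []
Peg 3: [3, 2]

Derivation:
After move 1 (2->0):
Peg 0: [4]
Peg 1: [1]
Peg 2: []
Peg 3: [3, 2]

After move 2 (1->2):
Peg 0: [4]
Peg 1: []
Peg 2: [1]
Peg 3: [3, 2]

After move 3 (2->3):
Peg 0: [4]
Peg 1: []
Peg 2: []
Peg 3: [3, 2, 1]

After move 4 (3->0):
Peg 0: [4, 1]
Peg 1: []
Peg 2: []
Peg 3: [3, 2]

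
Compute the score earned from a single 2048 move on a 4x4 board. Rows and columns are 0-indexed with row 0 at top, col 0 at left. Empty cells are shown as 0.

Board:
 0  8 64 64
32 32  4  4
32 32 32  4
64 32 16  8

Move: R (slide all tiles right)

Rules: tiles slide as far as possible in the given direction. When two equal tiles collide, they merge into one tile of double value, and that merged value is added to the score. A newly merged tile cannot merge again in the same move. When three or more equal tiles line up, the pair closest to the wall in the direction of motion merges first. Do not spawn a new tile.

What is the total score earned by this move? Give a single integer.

Slide right:
row 0: [0, 8, 64, 64] -> [0, 0, 8, 128]  score +128 (running 128)
row 1: [32, 32, 4, 4] -> [0, 0, 64, 8]  score +72 (running 200)
row 2: [32, 32, 32, 4] -> [0, 32, 64, 4]  score +64 (running 264)
row 3: [64, 32, 16, 8] -> [64, 32, 16, 8]  score +0 (running 264)
Board after move:
  0   0   8 128
  0   0  64   8
  0  32  64   4
 64  32  16   8

Answer: 264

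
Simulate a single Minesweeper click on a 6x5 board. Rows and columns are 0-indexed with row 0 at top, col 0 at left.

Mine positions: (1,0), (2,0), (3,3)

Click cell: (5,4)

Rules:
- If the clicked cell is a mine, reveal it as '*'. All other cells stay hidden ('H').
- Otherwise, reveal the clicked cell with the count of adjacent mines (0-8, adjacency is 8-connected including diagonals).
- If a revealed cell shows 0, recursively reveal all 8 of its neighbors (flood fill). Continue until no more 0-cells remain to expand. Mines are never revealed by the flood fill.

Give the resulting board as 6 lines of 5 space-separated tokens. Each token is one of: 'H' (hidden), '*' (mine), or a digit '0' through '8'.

H H H H H
H H H H H
H H H H H
1 1 1 H H
0 0 1 1 1
0 0 0 0 0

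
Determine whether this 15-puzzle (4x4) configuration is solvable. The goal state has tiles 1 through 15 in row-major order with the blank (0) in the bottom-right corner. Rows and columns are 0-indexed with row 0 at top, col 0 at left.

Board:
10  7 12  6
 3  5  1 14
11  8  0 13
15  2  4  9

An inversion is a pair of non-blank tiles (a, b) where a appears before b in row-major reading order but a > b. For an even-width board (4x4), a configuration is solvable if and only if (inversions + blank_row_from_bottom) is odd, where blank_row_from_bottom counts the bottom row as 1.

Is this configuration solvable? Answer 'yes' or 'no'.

Inversions: 52
Blank is in row 2 (0-indexed from top), which is row 2 counting from the bottom (bottom = 1).
52 + 2 = 54, which is even, so the puzzle is not solvable.

Answer: no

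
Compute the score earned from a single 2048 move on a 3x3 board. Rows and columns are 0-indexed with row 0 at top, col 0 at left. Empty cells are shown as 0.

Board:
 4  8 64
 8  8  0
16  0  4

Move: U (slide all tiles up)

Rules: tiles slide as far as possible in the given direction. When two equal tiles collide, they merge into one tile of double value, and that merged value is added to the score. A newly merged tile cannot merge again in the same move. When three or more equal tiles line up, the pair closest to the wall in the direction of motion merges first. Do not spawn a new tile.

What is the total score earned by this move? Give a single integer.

Answer: 16

Derivation:
Slide up:
col 0: [4, 8, 16] -> [4, 8, 16]  score +0 (running 0)
col 1: [8, 8, 0] -> [16, 0, 0]  score +16 (running 16)
col 2: [64, 0, 4] -> [64, 4, 0]  score +0 (running 16)
Board after move:
 4 16 64
 8  0  4
16  0  0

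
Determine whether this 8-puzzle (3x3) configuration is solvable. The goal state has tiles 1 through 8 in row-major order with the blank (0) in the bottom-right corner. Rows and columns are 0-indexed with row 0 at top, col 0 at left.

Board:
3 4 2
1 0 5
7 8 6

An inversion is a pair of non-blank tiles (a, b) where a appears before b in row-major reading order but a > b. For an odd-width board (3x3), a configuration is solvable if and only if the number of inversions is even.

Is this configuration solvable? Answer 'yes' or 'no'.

Answer: no

Derivation:
Inversions (pairs i<j in row-major order where tile[i] > tile[j] > 0): 7
7 is odd, so the puzzle is not solvable.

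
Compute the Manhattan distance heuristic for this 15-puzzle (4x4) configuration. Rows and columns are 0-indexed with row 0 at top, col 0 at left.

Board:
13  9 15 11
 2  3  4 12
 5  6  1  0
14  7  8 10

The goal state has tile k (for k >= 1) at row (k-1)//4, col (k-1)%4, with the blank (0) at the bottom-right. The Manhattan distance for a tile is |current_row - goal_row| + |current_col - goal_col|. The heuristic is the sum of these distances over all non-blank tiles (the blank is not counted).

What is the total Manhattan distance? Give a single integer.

Tile 13: (0,0)->(3,0) = 3
Tile 9: (0,1)->(2,0) = 3
Tile 15: (0,2)->(3,2) = 3
Tile 11: (0,3)->(2,2) = 3
Tile 2: (1,0)->(0,1) = 2
Tile 3: (1,1)->(0,2) = 2
Tile 4: (1,2)->(0,3) = 2
Tile 12: (1,3)->(2,3) = 1
Tile 5: (2,0)->(1,0) = 1
Tile 6: (2,1)->(1,1) = 1
Tile 1: (2,2)->(0,0) = 4
Tile 14: (3,0)->(3,1) = 1
Tile 7: (3,1)->(1,2) = 3
Tile 8: (3,2)->(1,3) = 3
Tile 10: (3,3)->(2,1) = 3
Sum: 3 + 3 + 3 + 3 + 2 + 2 + 2 + 1 + 1 + 1 + 4 + 1 + 3 + 3 + 3 = 35

Answer: 35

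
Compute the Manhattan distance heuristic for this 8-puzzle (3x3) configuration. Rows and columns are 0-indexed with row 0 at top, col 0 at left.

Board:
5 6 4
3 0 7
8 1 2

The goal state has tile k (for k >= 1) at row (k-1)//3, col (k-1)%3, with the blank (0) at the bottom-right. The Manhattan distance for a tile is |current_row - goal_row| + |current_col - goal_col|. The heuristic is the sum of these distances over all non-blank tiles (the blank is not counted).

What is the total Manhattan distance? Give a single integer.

Tile 5: (0,0)->(1,1) = 2
Tile 6: (0,1)->(1,2) = 2
Tile 4: (0,2)->(1,0) = 3
Tile 3: (1,0)->(0,2) = 3
Tile 7: (1,2)->(2,0) = 3
Tile 8: (2,0)->(2,1) = 1
Tile 1: (2,1)->(0,0) = 3
Tile 2: (2,2)->(0,1) = 3
Sum: 2 + 2 + 3 + 3 + 3 + 1 + 3 + 3 = 20

Answer: 20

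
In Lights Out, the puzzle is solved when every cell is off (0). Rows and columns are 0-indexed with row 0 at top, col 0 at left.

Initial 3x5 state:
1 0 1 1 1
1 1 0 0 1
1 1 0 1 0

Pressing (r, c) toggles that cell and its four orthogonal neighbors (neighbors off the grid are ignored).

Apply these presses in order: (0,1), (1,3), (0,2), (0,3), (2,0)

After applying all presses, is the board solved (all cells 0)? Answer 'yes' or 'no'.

Answer: yes

Derivation:
After press 1 at (0,1):
0 1 0 1 1
1 0 0 0 1
1 1 0 1 0

After press 2 at (1,3):
0 1 0 0 1
1 0 1 1 0
1 1 0 0 0

After press 3 at (0,2):
0 0 1 1 1
1 0 0 1 0
1 1 0 0 0

After press 4 at (0,3):
0 0 0 0 0
1 0 0 0 0
1 1 0 0 0

After press 5 at (2,0):
0 0 0 0 0
0 0 0 0 0
0 0 0 0 0

Lights still on: 0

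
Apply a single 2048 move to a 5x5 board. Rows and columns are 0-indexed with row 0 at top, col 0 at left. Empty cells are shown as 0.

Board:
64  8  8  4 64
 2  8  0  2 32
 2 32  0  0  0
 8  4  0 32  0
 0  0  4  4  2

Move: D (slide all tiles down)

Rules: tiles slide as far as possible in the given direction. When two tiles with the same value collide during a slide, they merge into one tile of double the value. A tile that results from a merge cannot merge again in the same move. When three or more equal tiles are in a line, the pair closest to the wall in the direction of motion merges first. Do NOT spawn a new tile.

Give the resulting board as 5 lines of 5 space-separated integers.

Answer:  0  0  0  0  0
 0  0  0  4  0
64 16  0  2 64
 4 32  8 32 32
 8  4  4  4  2

Derivation:
Slide down:
col 0: [64, 2, 2, 8, 0] -> [0, 0, 64, 4, 8]
col 1: [8, 8, 32, 4, 0] -> [0, 0, 16, 32, 4]
col 2: [8, 0, 0, 0, 4] -> [0, 0, 0, 8, 4]
col 3: [4, 2, 0, 32, 4] -> [0, 4, 2, 32, 4]
col 4: [64, 32, 0, 0, 2] -> [0, 0, 64, 32, 2]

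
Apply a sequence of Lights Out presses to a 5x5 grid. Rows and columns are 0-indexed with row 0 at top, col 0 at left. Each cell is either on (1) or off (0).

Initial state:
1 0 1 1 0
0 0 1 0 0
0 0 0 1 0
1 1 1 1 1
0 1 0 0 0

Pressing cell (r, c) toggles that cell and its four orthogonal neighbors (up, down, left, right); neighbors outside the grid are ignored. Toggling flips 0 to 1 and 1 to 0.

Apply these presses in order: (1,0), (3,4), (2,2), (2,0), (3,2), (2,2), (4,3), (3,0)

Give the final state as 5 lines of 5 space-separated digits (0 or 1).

Answer: 0 0 1 1 0
0 1 1 0 0
1 1 1 1 1
1 1 0 0 0
1 1 0 1 0

Derivation:
After press 1 at (1,0):
0 0 1 1 0
1 1 1 0 0
1 0 0 1 0
1 1 1 1 1
0 1 0 0 0

After press 2 at (3,4):
0 0 1 1 0
1 1 1 0 0
1 0 0 1 1
1 1 1 0 0
0 1 0 0 1

After press 3 at (2,2):
0 0 1 1 0
1 1 0 0 0
1 1 1 0 1
1 1 0 0 0
0 1 0 0 1

After press 4 at (2,0):
0 0 1 1 0
0 1 0 0 0
0 0 1 0 1
0 1 0 0 0
0 1 0 0 1

After press 5 at (3,2):
0 0 1 1 0
0 1 0 0 0
0 0 0 0 1
0 0 1 1 0
0 1 1 0 1

After press 6 at (2,2):
0 0 1 1 0
0 1 1 0 0
0 1 1 1 1
0 0 0 1 0
0 1 1 0 1

After press 7 at (4,3):
0 0 1 1 0
0 1 1 0 0
0 1 1 1 1
0 0 0 0 0
0 1 0 1 0

After press 8 at (3,0):
0 0 1 1 0
0 1 1 0 0
1 1 1 1 1
1 1 0 0 0
1 1 0 1 0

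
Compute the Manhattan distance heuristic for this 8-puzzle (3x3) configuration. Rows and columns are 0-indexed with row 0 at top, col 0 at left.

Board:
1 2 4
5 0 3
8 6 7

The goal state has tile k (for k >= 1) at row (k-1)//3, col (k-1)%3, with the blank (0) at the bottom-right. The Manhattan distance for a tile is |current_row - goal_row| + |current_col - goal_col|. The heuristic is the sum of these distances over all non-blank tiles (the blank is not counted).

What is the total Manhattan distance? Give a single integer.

Answer: 10

Derivation:
Tile 1: at (0,0), goal (0,0), distance |0-0|+|0-0| = 0
Tile 2: at (0,1), goal (0,1), distance |0-0|+|1-1| = 0
Tile 4: at (0,2), goal (1,0), distance |0-1|+|2-0| = 3
Tile 5: at (1,0), goal (1,1), distance |1-1|+|0-1| = 1
Tile 3: at (1,2), goal (0,2), distance |1-0|+|2-2| = 1
Tile 8: at (2,0), goal (2,1), distance |2-2|+|0-1| = 1
Tile 6: at (2,1), goal (1,2), distance |2-1|+|1-2| = 2
Tile 7: at (2,2), goal (2,0), distance |2-2|+|2-0| = 2
Sum: 0 + 0 + 3 + 1 + 1 + 1 + 2 + 2 = 10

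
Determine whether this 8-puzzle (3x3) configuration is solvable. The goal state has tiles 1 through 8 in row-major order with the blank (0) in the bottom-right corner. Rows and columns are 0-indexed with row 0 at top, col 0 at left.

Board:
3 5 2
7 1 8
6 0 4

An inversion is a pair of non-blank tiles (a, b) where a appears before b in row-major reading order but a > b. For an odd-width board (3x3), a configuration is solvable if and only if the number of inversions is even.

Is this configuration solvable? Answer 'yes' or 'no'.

Answer: yes

Derivation:
Inversions (pairs i<j in row-major order where tile[i] > tile[j] > 0): 12
12 is even, so the puzzle is solvable.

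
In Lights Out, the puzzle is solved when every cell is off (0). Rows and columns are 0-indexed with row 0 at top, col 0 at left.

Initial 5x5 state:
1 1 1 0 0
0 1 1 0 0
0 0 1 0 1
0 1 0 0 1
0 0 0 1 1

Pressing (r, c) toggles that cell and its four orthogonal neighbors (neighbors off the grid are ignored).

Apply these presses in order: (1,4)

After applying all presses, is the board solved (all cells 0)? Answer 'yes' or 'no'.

Answer: no

Derivation:
After press 1 at (1,4):
1 1 1 0 1
0 1 1 1 1
0 0 1 0 0
0 1 0 0 1
0 0 0 1 1

Lights still on: 13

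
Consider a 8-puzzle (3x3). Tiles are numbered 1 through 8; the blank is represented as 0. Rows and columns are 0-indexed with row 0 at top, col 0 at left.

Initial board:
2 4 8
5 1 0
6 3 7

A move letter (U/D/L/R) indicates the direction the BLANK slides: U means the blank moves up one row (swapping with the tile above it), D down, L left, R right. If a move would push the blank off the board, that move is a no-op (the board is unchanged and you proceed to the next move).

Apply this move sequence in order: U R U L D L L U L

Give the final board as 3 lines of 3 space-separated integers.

After move 1 (U):
2 4 0
5 1 8
6 3 7

After move 2 (R):
2 4 0
5 1 8
6 3 7

After move 3 (U):
2 4 0
5 1 8
6 3 7

After move 4 (L):
2 0 4
5 1 8
6 3 7

After move 5 (D):
2 1 4
5 0 8
6 3 7

After move 6 (L):
2 1 4
0 5 8
6 3 7

After move 7 (L):
2 1 4
0 5 8
6 3 7

After move 8 (U):
0 1 4
2 5 8
6 3 7

After move 9 (L):
0 1 4
2 5 8
6 3 7

Answer: 0 1 4
2 5 8
6 3 7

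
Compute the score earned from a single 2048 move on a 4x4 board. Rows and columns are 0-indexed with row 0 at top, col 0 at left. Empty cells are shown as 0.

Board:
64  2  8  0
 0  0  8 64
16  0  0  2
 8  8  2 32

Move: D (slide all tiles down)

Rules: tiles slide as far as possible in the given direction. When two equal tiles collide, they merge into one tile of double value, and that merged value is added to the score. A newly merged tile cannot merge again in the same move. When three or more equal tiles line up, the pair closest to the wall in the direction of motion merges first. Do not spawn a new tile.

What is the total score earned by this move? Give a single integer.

Slide down:
col 0: [64, 0, 16, 8] -> [0, 64, 16, 8]  score +0 (running 0)
col 1: [2, 0, 0, 8] -> [0, 0, 2, 8]  score +0 (running 0)
col 2: [8, 8, 0, 2] -> [0, 0, 16, 2]  score +16 (running 16)
col 3: [0, 64, 2, 32] -> [0, 64, 2, 32]  score +0 (running 16)
Board after move:
 0  0  0  0
64  0  0 64
16  2 16  2
 8  8  2 32

Answer: 16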